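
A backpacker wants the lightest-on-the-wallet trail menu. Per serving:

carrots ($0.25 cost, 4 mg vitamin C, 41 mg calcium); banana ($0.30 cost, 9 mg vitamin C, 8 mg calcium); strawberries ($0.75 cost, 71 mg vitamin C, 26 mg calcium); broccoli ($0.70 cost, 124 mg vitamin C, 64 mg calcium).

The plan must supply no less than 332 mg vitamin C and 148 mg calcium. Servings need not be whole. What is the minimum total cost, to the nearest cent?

Two binding constraints pin down two serving amounts, so the optimal mix uses at most two foods. The candidates are each food alone (scaled to the tighter of vitamin C/calcium) and each pair with both constraints tight.
carrots only: max(332/4, 148/41) = 83 servings → $20.75.
banana only: max(332/9, 148/8) = 36.89 servings → $11.07.
strawberries only: max(332/71, 148/26) = 5.692 servings → $4.27.
broccoli only: max(332/124, 148/64) = 2.677 servings → $1.87.
carrots + banana: the both-tight solution has a negative serving — not a feasible corner.
carrots + strawberries with both tight: 0.6683 servings and 4.638 servings → $3.65.
carrots + broccoli with both targets exact would need a negative amount; discard.
banana + strawberries with both tight: 5.617 servings and 3.964 servings → $4.66.
banana + broccoli with both targets exact would need a negative amount; discard.
strawberries + broccoli with both tight: 2.194 servings and 1.421 servings → $2.64.
The minimum over all feasible corners is $1.87.

$1.87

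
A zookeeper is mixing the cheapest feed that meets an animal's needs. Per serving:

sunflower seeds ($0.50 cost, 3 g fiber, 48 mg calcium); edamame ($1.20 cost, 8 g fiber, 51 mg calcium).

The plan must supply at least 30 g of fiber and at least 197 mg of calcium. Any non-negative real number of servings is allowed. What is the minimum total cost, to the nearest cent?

For a min-cost LP with two ≥-constraints, a basic feasible solution has at most two positive variables.
sunflower seeds only: max(30/3, 197/48) = 10 servings → $5.00.
edamame only: max(30/8, 197/51) = 3.863 servings → $4.64.
sunflower seeds + edamame with both tight: 0.1991 servings and 3.675 servings → $4.51.
So the least-cost plan costs $4.51.

$4.51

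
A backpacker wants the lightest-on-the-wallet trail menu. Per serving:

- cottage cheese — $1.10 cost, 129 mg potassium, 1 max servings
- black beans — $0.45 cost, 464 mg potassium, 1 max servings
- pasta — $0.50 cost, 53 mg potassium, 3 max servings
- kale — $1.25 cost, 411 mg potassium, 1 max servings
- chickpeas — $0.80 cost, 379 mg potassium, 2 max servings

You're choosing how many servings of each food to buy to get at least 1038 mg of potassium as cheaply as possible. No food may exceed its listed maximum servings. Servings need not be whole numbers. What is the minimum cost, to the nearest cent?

Cost per mg of potassium: black beans $0.0010, chickpeas $0.0021, kale $0.0030, cottage cheese $0.0085, pasta $0.0094.
Take 1 serving of black beans: +464.0 mg potassium for $0.45 (total $0.45, still need 574.0 mg).
Take 1.515 servings of chickpeas: +574.0 mg potassium for $1.21 (total $1.66, still need 0.0 mg).
Greedy by cheapest-per-mg is optimal for a single linear constraint, so the minimum cost is $1.66.

$1.66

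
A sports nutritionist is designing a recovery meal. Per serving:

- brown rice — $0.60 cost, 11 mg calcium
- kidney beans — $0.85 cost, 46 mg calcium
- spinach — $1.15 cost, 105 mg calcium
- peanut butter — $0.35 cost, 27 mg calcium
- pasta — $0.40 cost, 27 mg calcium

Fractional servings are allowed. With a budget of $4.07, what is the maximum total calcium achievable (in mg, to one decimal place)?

371.6 mg

Calcium per dollar: spinach 91.3, peanut butter 77.14, pasta 67.5, kidney beans 54.12, brown rice 18.33.
With no serving limits, spend the whole cost allowance on spinach: $4.07 / $1.15 × 105 mg = 371.6 mg.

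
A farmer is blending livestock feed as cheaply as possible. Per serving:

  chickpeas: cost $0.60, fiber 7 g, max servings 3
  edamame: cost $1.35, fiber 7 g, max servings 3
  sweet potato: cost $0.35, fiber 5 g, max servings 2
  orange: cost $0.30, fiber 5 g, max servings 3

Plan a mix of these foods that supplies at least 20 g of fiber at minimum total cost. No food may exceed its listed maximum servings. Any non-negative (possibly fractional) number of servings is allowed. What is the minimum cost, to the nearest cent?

$1.25

Cost per g of fiber: orange $0.0600, sweet potato $0.0700, chickpeas $0.0857, edamame $0.1929.
Take 3 servings of orange: +15.0 g fiber for $0.90 (total $0.90, still need 5.0 g).
Take 1 serving of sweet potato: +5.0 g fiber for $0.35 (total $1.25, still need 0.0 g).
Greedy by cheapest-per-g is optimal for a single linear constraint, so the minimum cost is $1.25.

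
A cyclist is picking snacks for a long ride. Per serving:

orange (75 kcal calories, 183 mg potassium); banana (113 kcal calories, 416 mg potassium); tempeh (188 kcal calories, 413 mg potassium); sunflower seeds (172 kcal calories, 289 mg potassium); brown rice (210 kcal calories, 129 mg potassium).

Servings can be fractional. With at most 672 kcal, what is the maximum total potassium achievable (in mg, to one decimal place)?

Potassium per kcal: banana 3.681, orange 2.44, tempeh 2.197, sunflower seeds 1.68, brown rice 0.6143.
With no serving limits, spend the whole calories allowance on banana: 672 kcal / 113 kcal × 416 mg = 2473.9 mg.

2473.9 mg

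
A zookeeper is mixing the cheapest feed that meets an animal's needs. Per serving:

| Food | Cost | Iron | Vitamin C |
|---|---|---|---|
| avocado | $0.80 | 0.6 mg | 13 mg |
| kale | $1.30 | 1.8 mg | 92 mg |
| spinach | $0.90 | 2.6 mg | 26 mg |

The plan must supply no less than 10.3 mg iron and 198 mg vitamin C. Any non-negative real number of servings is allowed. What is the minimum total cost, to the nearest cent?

$4.43

Minimising a linear cost over {iron ≥ 10.3, vitamin C ≥ 198, servings ≥ 0} — the optimum is at a vertex, using one or two foods.
avocado only: max(10.3/0.6, 198/13) = 17.17 servings → $13.73.
kale only: max(10.3/1.8, 198/92) = 5.722 servings → $7.44.
spinach only: max(10.3/2.6, 198/26) = 7.615 servings → $6.85.
avocado + kale with both targets exact would need a negative amount; discard.
avocado + spinach with both tight: 13.57 servings and 0.8297 servings → $11.60.
kale + spinach with both tight: 1.284 servings and 3.073 servings → $4.43.
So the least-cost plan costs $4.43.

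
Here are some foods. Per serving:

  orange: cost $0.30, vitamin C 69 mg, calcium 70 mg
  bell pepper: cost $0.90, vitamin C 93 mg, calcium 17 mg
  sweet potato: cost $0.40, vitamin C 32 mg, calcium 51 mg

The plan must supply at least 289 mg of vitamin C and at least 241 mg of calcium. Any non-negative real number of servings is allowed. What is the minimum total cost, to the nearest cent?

$1.26

Two binding constraints pin down two serving amounts, so the optimal mix uses at most two foods. The candidates are each food alone (scaled to the tighter of vitamin C/calcium) and each pair with both constraints tight.
orange only: max(289/69, 241/70) = 4.188 servings → $1.26.
bell pepper only: max(289/93, 241/17) = 14.18 servings → $12.76.
sweet potato only: max(289/32, 241/51) = 9.031 servings → $3.61.
orange + bell pepper with both tight: 3.279 servings and 0.6747 servings → $1.59.
orange + sweet potato: the both-tight solution has a negative serving — not a feasible corner.
bell pepper + sweet potato with both tight: 1.673 servings and 4.168 servings → $3.17.
The minimum over all feasible corners is $1.26.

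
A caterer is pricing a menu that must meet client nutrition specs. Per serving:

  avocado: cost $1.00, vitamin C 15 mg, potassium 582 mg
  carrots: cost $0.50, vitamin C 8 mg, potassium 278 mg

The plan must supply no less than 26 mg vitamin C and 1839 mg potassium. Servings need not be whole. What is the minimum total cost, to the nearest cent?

Two binding constraints pin down two serving amounts, so the optimal mix uses at most two foods. The candidates are each food alone (scaled to the tighter of vitamin C/potassium) and each pair with both constraints tight.
avocado only: max(26/15, 1839/582) = 3.16 servings → $3.16.
carrots only: max(26/8, 1839/278) = 6.615 servings → $3.31.
avocado + carrots: intersection lies outside the first quadrant.
Cheapest feasible corner: $3.16.

$3.16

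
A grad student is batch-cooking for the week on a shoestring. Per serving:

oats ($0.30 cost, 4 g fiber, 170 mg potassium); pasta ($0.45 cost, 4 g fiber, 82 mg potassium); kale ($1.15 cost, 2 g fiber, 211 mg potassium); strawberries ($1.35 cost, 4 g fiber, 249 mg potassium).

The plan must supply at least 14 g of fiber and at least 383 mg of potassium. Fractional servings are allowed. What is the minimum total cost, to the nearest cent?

Two binding constraints pin down two serving amounts, so the optimal mix uses at most two foods. The candidates are each food alone (scaled to the tighter of fiber/potassium) and each pair with both constraints tight.
oats only: max(14/4, 383/170) = 3.5 servings → $1.05.
pasta only: max(14/4, 383/82) = 4.671 servings → $2.10.
kale only: max(14/2, 383/211) = 7 servings → $8.05.
strawberries only: max(14/4, 383/249) = 3.5 servings → $4.72.
oats + pasta with both tight: 1.091 servings and 2.409 servings → $1.41.
oats + kale: intersection lies outside the first quadrant.
oats + strawberries with both targets exact would need a negative amount; discard.
pasta + kale with both tight: 3.218 servings and 0.5647 servings → $2.10.
pasta + strawberries with both tight: 2.925 servings and 0.5749 servings → $2.09.
kale + strawberries: intersection lies outside the first quadrant.
Cheapest feasible corner: $1.05.

$1.05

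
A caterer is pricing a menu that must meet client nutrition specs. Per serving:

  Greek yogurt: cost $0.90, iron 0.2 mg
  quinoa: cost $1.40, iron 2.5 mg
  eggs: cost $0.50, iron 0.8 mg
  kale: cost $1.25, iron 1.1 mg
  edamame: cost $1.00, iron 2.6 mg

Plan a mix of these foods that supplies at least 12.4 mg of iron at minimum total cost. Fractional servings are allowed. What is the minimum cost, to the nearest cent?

Cost per mg of iron: edamame $0.3846, quinoa $0.5600, eggs $0.6250, kale $1.1364, Greek yogurt $4.5000.
With no serving limits, use only edamame: 12.4 mg / 2.6 mg = 4.769 servings × $1.00 = $4.77.

$4.77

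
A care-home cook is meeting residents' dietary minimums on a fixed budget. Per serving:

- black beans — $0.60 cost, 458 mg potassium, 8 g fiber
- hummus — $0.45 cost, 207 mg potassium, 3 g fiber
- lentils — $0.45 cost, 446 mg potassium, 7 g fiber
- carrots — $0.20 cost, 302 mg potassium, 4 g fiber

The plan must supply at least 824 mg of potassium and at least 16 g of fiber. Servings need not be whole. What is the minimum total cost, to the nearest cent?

At the optimum either one food covers both requirements or two foods hit both targets exactly; no other combination can be cheaper.
black beans only: max(824/458, 16/8) = 2 servings → $1.20.
hummus only: max(824/207, 16/3) = 5.333 servings → $2.40.
lentils only: max(824/446, 16/7) = 2.286 servings → $1.03.
carrots only: max(824/302, 16/4) = 4 servings → $0.80.
black beans + hummus with both targets exact would need a negative amount; discard.
black beans + lentils: the both-tight solution has a negative serving — not a feasible corner.
black beans + carrots: intersection lies outside the first quadrant.
hummus + lentils: the both-tight solution has a negative serving — not a feasible corner.
hummus + carrots: the both-tight solution has a negative serving — not a feasible corner.
lentils + carrots with both targets exact would need a negative amount; discard.
Cheapest feasible corner: $0.80.

$0.80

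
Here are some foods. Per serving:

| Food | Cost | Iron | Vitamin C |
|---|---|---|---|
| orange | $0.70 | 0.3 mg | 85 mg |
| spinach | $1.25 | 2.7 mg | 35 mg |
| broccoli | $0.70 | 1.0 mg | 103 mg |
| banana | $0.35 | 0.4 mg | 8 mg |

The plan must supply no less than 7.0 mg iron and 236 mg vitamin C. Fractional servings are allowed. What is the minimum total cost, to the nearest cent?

The cheapest plan sits at a corner of the feasible region — with two constraints it uses at most two foods.
orange only: max(7.0/0.3, 236/85) = 23.33 servings → $16.33.
spinach only: max(7.0/2.7, 236/35) = 6.743 servings → $8.43.
broccoli only: max(7.0/1.0, 236/103) = 7 servings → $4.90.
banana only: max(7.0/0.4, 236/8) = 29.5 servings → $10.32.
orange + spinach with both tight: 1.791 servings and 2.394 servings → $4.25.
orange + broccoli: intersection lies outside the first quadrant.
orange + banana with both tight: 1.215 servings and 16.59 servings → $6.66.
spinach + broccoli with both tight: 1.995 servings and 1.613 servings → $3.62.
spinach + banana: intersection lies outside the first quadrant.
broccoli + banana with both tight: 1.157 servings and 14.61 servings → $5.92.
The minimum over all feasible corners is $3.62.

$3.62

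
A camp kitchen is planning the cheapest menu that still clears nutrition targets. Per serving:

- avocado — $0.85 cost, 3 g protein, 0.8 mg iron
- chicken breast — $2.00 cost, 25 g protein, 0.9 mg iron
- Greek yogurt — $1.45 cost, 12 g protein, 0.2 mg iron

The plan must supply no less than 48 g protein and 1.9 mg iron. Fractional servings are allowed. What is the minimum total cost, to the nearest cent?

$3.99

With two linear requirements the optimum uses one or two foods; enumerate the corners.
avocado only: max(48/3, 1.9/0.8) = 16 servings → $13.60.
chicken breast only: max(48/25, 1.9/0.9) = 2.111 servings → $4.22.
Greek yogurt only: max(48/12, 1.9/0.2) = 9.5 servings → $13.78.
avocado + chicken breast with both tight: 0.2486 servings and 1.89 servings → $3.99.
avocado + Greek yogurt with both tight: 1.467 servings and 3.633 servings → $6.51.
chicken breast + Greek yogurt: intersection lies outside the first quadrant.
The minimum over all feasible corners is $3.99.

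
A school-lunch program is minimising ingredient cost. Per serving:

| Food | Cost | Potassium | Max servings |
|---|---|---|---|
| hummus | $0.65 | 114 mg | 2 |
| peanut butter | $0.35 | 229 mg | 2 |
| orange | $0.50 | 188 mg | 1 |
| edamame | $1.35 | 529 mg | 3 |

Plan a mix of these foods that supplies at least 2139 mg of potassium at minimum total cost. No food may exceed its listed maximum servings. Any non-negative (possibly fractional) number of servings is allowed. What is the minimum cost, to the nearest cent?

$5.00

Cost per mg of potassium: peanut butter $0.0015, edamame $0.0026, orange $0.0027, hummus $0.0057.
Take 2 servings of peanut butter: +458.0 mg potassium for $0.70 (total $0.70, still need 1681.0 mg).
Take 3 servings of edamame: +1587.0 mg potassium for $4.05 (total $4.75, still need 94.0 mg).
Take 0.5 servings of orange: +94.0 mg potassium for $0.25 (total $5.00, still need 0.0 mg).
Filling from the cheapest source first is optimal under one linear minimum: $5.00.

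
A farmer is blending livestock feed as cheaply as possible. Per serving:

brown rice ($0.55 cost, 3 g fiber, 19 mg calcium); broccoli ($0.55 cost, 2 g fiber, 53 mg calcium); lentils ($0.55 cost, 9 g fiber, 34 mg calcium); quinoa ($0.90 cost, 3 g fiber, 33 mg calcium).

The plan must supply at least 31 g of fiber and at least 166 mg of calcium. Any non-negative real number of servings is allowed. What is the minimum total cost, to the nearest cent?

Compare the cost at each extreme point of the feasible region.
brown rice only: max(31/3, 166/19) = 10.33 servings → $5.68.
broccoli only: max(31/2, 166/53) = 15.5 servings → $8.53.
lentils only: max(31/9, 166/34) = 4.882 servings → $2.69.
quinoa only: max(31/3, 166/33) = 10.33 servings → $9.30.
brown rice + broccoli: intersection lies outside the first quadrant.
brown rice + lentils with both tight: 6.377 servings and 1.319 servings → $4.23.
brown rice + quinoa: intersection lies outside the first quadrant.
broccoli + lentils with both tight: 1.076 servings and 3.205 servings → $2.35.
broccoli + quinoa: intersection lies outside the first quadrant.
lentils + quinoa with both tight: 2.692 servings and 2.256 servings → $3.51.
So the least-cost plan costs $2.35.

$2.35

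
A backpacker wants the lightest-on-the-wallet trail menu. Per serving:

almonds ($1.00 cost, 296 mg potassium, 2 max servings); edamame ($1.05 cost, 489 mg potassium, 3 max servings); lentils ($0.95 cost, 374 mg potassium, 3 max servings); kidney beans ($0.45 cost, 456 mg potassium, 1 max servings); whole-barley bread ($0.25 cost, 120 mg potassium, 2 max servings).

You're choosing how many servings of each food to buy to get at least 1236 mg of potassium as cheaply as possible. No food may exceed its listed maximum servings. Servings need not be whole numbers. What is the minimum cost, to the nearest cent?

Cost per mg of potassium: kidney beans $0.0010, whole-barley bread $0.0021, edamame $0.0021, lentils $0.0025, almonds $0.0034.
Take 1 serving of kidney beans: +456.0 mg potassium for $0.45 (total $0.45, still need 780.0 mg).
Take 2 servings of whole-barley bread: +240.0 mg potassium for $0.50 (total $0.95, still need 540.0 mg).
Take 1.104 servings of edamame: +540.0 mg potassium for $1.16 (total $2.11, still need 0.0 mg).
Filling from the cheapest source first is optimal under one linear minimum: $2.11.

$2.11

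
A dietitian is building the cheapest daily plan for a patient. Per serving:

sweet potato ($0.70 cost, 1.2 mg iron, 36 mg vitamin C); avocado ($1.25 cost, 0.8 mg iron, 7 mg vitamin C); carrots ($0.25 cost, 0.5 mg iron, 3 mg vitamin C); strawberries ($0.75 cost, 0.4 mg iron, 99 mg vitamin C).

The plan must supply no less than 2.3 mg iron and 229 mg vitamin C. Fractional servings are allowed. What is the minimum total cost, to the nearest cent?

At the optimum either one food covers both requirements or two foods hit both targets exactly; no other combination can be cheaper.
sweet potato only: max(2.3/1.2, 229/36) = 6.361 servings → $4.45.
avocado only: max(2.3/0.8, 229/7) = 32.71 servings → $40.89.
carrots only: max(2.3/0.5, 229/3) = 76.33 servings → $19.08.
strawberries only: max(2.3/0.4, 229/99) = 5.75 servings → $4.31.
sweet potato + avocado with both targets exact would need a negative amount; discard.
sweet potato + carrots with both targets exact would need a negative amount; discard.
sweet potato + strawberries with both tight: 1.304 servings and 1.839 servings → $2.29.
avocado + carrots: the both-tight solution has a negative serving — not a feasible corner.
avocado + strawberries with both tight: 1.781 servings and 2.187 servings → $3.87.
carrots + strawberries with both tight: 2.818 servings and 2.228 servings → $2.38.
So the least-cost plan costs $2.29.

$2.29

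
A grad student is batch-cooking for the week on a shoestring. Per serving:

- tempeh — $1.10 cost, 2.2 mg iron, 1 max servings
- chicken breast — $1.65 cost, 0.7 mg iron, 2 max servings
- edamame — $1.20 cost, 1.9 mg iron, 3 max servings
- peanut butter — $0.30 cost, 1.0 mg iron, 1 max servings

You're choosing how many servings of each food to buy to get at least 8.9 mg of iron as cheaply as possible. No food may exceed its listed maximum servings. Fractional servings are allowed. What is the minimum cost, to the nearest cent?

Cost per mg of iron: peanut butter $0.3000, tempeh $0.5000, edamame $0.6316, chicken breast $2.3571.
Take 1 serving of peanut butter: +1.0 mg iron for $0.30 (total $0.30, still need 7.9 mg).
Take 1 serving of tempeh: +2.2 mg iron for $1.10 (total $1.40, still need 5.7 mg).
Take 3 servings of edamame: +5.7 mg iron for $3.60 (total $5.00, still need 0.0 mg).
Greedy by cheapest-per-mg is optimal for a single linear constraint, so the minimum cost is $5.00.

$5.00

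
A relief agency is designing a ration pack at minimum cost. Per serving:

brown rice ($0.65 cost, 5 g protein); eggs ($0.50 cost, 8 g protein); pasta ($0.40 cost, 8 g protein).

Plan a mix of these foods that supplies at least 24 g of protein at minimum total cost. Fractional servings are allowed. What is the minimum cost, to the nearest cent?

$1.20

Cost per g of protein: pasta $0.0500, eggs $0.0625, brown rice $0.1300.
With no serving limits, use only pasta: 24 g / 8 g = 3 servings × $0.40 = $1.20.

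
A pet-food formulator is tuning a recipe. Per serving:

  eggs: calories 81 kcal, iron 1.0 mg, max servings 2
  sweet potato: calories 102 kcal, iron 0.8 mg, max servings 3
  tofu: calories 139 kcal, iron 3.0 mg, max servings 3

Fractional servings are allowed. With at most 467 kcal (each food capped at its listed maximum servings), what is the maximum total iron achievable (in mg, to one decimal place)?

9.6 mg

Iron per kcal: tofu 0.02158, eggs 0.01235, sweet potato 0.007843.
Take 3 servings of tofu: uses 417 kcal, +9.0 mg iron (running total 9.0 mg).
Take 0.6173 servings of eggs: uses 50 kcal, +0.6 mg iron (running total 9.6 mg).
Filling greedily by iron-per-kcal is optimal for one linear limit, giving 9.6 mg.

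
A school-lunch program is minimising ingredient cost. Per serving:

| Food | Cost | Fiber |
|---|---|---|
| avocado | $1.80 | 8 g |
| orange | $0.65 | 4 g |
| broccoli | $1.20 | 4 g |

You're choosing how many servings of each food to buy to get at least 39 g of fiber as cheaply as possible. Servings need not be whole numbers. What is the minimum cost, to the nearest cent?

$6.34

Cost per g of fiber: orange $0.1625, avocado $0.2250, broccoli $0.3000.
With no serving limits, use only orange: 39 g / 4 g = 9.75 servings × $0.65 = $6.34.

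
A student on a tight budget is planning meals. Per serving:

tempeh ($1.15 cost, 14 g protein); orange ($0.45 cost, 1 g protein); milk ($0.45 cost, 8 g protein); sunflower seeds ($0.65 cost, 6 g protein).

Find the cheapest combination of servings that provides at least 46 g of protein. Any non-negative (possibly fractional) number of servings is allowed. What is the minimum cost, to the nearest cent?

$2.59

Cost per g of protein: milk $0.0563, tempeh $0.0821, sunflower seeds $0.1083, orange $0.4500.
With no serving limits, use only milk: 46 g / 8 g = 5.75 servings × $0.45 = $2.59.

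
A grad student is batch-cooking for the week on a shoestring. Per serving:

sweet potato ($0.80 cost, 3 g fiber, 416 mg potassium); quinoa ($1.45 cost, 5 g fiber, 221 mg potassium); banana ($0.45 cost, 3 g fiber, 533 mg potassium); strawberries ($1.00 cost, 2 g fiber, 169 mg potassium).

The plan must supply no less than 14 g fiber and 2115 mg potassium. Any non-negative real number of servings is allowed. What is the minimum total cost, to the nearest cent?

For a min-cost LP with two ≥-constraints, a basic feasible solution has at most two positive variables.
sweet potato only: max(14/3, 2115/416) = 5.084 servings → $4.07.
quinoa only: max(14/5, 2115/221) = 9.57 servings → $13.88.
banana only: max(14/3, 2115/533) = 4.667 servings → $2.10.
strawberries only: max(14/2, 2115/169) = 12.51 servings → $12.51.
sweet potato + quinoa: the both-tight solution has a negative serving — not a feasible corner.
sweet potato + banana with both tight: 3.182 servings and 1.484 servings → $3.21.
sweet potato + strawberries: intersection lies outside the first quadrant.
quinoa + banana with both tight: 0.5579 servings and 3.737 servings → $2.49.
quinoa + strawberries: intersection lies outside the first quadrant.
banana + strawberries with both tight: 3.335 servings and 1.998 servings → $3.50.
Cheapest feasible corner: $2.10.

$2.10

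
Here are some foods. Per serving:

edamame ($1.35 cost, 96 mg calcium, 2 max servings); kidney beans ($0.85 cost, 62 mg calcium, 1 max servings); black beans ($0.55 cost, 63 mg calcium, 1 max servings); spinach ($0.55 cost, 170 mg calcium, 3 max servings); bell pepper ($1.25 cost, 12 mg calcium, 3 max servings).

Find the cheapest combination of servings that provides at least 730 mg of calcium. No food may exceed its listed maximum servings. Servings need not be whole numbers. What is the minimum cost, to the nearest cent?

Cost per mg of calcium: spinach $0.0032, black beans $0.0087, kidney beans $0.0137, edamame $0.0141, bell pepper $0.1042.
Take 3 servings of spinach: +510.0 mg calcium for $1.65 (total $1.65, still need 220.0 mg).
Take 1 serving of black beans: +63.0 mg calcium for $0.55 (total $2.20, still need 157.0 mg).
Take 1 serving of kidney beans: +62.0 mg calcium for $0.85 (total $3.05, still need 95.0 mg).
Take 0.9896 servings of edamame: +95.0 mg calcium for $1.34 (total $4.39, still need 0.0 mg).
Greedy by cheapest-per-mg is optimal for a single linear constraint, so the minimum cost is $4.39.

$4.39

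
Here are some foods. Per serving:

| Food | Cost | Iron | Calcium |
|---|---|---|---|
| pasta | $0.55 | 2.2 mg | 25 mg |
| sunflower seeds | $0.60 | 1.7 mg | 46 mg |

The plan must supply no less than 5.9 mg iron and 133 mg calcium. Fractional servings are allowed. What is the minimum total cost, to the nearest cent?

The cheapest plan sits at a corner of the feasible region — with two constraints it uses at most two foods.
pasta only: max(5.9/2.2, 133/25) = 5.32 servings → $2.93.
sunflower seeds only: max(5.9/1.7, 133/46) = 3.471 servings → $2.08.
pasta + sunflower seeds with both tight: 0.7717 servings and 2.472 servings → $1.91.
The minimum over all feasible corners is $1.91.

$1.91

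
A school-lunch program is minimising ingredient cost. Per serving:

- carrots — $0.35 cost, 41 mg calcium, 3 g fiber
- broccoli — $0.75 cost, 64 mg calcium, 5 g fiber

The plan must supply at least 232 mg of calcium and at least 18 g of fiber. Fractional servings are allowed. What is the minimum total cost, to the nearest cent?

$2.10

An LP optimum is at a vertex; with two nutrient constraints at most two foods are used. Check each candidate.
carrots only: max(232/41, 18/3) = 6 servings → $2.10.
broccoli only: max(232/64, 18/5) = 3.625 servings → $2.72.
carrots + broccoli with both tight: 0.6154 servings and 3.231 servings → $2.64.
Cheapest feasible corner: $2.10.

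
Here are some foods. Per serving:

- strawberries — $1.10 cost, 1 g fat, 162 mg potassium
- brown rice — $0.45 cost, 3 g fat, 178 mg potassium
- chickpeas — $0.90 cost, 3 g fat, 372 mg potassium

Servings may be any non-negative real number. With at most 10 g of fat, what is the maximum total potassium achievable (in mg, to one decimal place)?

1620.0 mg

Potassium per g fat: strawberries 162, chickpeas 124, brown rice 59.33.
With no serving limits, spend the whole fat allowance on strawberries: 10 g / 1 g × 162 mg = 1620.0 mg.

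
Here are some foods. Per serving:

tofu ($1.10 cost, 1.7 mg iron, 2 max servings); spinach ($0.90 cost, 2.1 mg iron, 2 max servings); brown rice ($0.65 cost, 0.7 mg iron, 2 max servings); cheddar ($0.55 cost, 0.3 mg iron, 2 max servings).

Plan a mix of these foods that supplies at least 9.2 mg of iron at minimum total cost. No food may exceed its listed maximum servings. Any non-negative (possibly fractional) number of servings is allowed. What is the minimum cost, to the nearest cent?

$5.67

Cost per mg of iron: spinach $0.4286, tofu $0.6471, brown rice $0.9286, cheddar $1.8333.
Take 2 servings of spinach: +4.2 mg iron for $1.80 (total $1.80, still need 5.0 mg).
Take 2 servings of tofu: +3.4 mg iron for $2.20 (total $4.00, still need 1.6 mg).
Take 2 servings of brown rice: +1.4 mg iron for $1.30 (total $5.30, still need 0.2 mg).
Take 0.6667 servings of cheddar: +0.2 mg iron for $0.37 (total $5.67, still need 0.0 mg).
Filling from the cheapest source first is optimal under one linear minimum: $5.67.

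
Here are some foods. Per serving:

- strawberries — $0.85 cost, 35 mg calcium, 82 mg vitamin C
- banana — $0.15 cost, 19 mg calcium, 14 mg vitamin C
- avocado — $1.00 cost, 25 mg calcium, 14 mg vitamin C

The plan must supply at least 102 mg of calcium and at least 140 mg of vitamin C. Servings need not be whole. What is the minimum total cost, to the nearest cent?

An LP optimum is at a vertex; with two nutrient constraints at most two foods are used. Check each candidate.
strawberries only: max(102/35, 140/82) = 2.914 servings → $2.48.
banana only: max(102/19, 140/14) = 10 servings → $1.50.
avocado only: max(102/25, 140/14) = 10 servings → $10.00.
strawberries + banana with both tight: 1.154 servings and 3.243 servings → $1.47.
strawberries + avocado with both tight: 1.328 servings and 2.221 servings → $3.35.
banana + avocado: intersection lies outside the first quadrant.
The minimum over all feasible corners is $1.47.

$1.47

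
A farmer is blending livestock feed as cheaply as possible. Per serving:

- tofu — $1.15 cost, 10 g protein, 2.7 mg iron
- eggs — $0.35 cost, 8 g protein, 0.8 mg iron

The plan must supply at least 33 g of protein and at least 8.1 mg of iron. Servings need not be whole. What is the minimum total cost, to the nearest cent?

$3.46

For a min-cost LP with two ≥-constraints, a basic feasible solution has at most two positive variables.
tofu only: max(33/10, 8.1/2.7) = 3.3 servings → $3.79.
eggs only: max(33/8, 8.1/0.8) = 10.12 servings → $3.54.
tofu + eggs with both tight: 2.824 servings and 0.5956 servings → $3.46.
So the least-cost plan costs $3.46.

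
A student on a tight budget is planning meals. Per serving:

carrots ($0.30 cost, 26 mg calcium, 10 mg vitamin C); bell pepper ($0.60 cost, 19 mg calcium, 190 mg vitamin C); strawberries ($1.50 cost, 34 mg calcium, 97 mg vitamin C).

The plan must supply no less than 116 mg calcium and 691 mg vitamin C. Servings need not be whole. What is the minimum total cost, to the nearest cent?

$2.69

An LP optimum is at a vertex; with two nutrient constraints at most two foods are used. Check each candidate.
carrots only: max(116/26, 691/10) = 69.1 servings → $20.73.
bell pepper only: max(116/19, 691/190) = 6.105 servings → $3.66.
strawberries only: max(116/34, 691/97) = 7.124 servings → $10.69.
carrots + bell pepper with both tight: 1.876 servings and 3.538 servings → $2.69.
carrots + strawberries: intersection lies outside the first quadrant.
bell pepper + strawberries with both tight: 2.652 servings and 1.93 servings → $4.49.
So the least-cost plan costs $2.69.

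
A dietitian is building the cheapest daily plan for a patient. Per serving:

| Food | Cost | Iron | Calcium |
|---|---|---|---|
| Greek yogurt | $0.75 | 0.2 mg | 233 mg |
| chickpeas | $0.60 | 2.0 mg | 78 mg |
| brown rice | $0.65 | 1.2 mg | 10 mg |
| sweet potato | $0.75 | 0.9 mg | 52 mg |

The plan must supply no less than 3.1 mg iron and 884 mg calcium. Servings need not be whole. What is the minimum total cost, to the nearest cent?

Two binding constraints pin down two serving amounts, so the optimal mix uses at most two foods. The candidates are each food alone (scaled to the tighter of iron/calcium) and each pair with both constraints tight.
Greek yogurt only: max(3.1/0.2, 884/233) = 15.5 servings → $11.62.
chickpeas only: max(3.1/2.0, 884/78) = 11.33 servings → $6.80.
brown rice only: max(3.1/1.2, 884/10) = 88.4 servings → $57.46.
sweet potato only: max(3.1/0.9, 884/52) = 17 servings → $12.75.
Greek yogurt + chickpeas with both tight: 3.389 servings and 1.211 servings → $3.27.
Greek yogurt + brown rice with both tight: 3.71 servings and 1.965 servings → $4.06.
Greek yogurt + sweet potato with both tight: 3.183 servings and 2.737 servings → $4.44.
chickpeas + brown rice: intersection lies outside the first quadrant.
chickpeas + sweet potato with both targets exact would need a negative amount; discard.
brown rice + sweet potato with both targets exact would need a negative amount; discard.
Cheapest feasible corner: $3.27.

$3.27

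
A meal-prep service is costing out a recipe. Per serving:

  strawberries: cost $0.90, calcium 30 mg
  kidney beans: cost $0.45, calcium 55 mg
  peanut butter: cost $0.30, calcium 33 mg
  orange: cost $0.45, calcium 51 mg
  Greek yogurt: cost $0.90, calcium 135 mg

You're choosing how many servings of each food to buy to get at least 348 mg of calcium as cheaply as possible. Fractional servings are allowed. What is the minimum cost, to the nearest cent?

Cost per mg of calcium: Greek yogurt $0.0067, kidney beans $0.0082, orange $0.0088, peanut butter $0.0091, strawberries $0.0300.
With no serving limits, use only Greek yogurt: 348 mg / 135 mg = 2.578 servings × $0.90 = $2.32.

$2.32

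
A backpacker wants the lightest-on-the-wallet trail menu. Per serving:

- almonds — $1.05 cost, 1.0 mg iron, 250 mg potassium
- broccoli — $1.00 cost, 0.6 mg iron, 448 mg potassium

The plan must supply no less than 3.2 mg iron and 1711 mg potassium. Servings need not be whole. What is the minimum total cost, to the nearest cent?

Check every corner: each single food scaled to meet both minima, and each pair solved so both constraints bind.
almonds only: max(3.2/1.0, 1711/250) = 6.844 servings → $7.19.
broccoli only: max(3.2/0.6, 1711/448) = 5.333 servings → $5.33.
almonds + broccoli with both tight: 1.366 servings and 3.057 servings → $4.49.
The minimum over all feasible corners is $4.49.

$4.49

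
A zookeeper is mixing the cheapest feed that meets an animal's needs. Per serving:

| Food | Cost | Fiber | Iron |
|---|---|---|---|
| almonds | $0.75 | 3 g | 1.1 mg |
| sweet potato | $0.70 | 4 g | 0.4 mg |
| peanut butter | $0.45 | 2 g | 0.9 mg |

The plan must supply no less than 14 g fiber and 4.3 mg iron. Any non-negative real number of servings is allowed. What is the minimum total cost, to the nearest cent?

almonds only: max(14/3, 4.3/1.1) = 4.667 servings → $3.50.
sweet potato only: max(14/4, 4.3/0.4) = 10.75 servings → $7.53.
peanut butter only: max(14/2, 4.3/0.9) = 7 servings → $3.15.
almonds + sweet potato with both tight: 3.625 servings and 0.7812 servings → $3.27.
almonds + peanut butter with both targets exact would need a negative amount; discard.
sweet potato + peanut butter with both tight: 1.429 servings and 4.143 servings → $2.86.
So the least-cost plan costs $2.86.

$2.86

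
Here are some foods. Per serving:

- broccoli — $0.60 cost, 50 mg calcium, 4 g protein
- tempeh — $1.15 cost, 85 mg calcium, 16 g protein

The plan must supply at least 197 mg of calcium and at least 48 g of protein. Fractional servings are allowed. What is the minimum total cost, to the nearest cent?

Minimising a linear cost over {calcium ≥ 197, protein ≥ 48, servings ≥ 0} — the optimum is at a vertex, using one or two foods.
broccoli only: max(197/50, 48/4) = 12 servings → $7.20.
tempeh only: max(197/85, 48/16) = 3 servings → $3.45.
broccoli + tempeh: the both-tight solution has a negative serving — not a feasible corner.
Cheapest feasible corner: $3.45.

$3.45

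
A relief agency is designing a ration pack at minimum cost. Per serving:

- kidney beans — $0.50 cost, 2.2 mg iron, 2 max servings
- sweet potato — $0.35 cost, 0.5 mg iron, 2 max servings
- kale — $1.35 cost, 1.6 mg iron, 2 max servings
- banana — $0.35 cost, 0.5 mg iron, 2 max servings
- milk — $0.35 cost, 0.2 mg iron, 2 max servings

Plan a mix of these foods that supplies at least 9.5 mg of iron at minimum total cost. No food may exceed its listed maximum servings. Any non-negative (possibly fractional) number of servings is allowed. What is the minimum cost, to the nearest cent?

Cost per mg of iron: kidney beans $0.2273, sweet potato $0.7000, banana $0.7000, kale $0.8438, milk $1.7500.
Take 2 servings of kidney beans: +4.4 mg iron for $1.00 (total $1.00, still need 5.1 mg).
Take 2 servings of sweet potato: +1.0 mg iron for $0.70 (total $1.70, still need 4.1 mg).
Take 2 servings of banana: +1.0 mg iron for $0.70 (total $2.40, still need 3.1 mg).
Take 1.938 servings of kale: +3.1 mg iron for $2.62 (total $5.02, still need 0.0 mg).
Greedy by cheapest-per-mg is optimal for a single linear constraint, so the minimum cost is $5.02.

$5.02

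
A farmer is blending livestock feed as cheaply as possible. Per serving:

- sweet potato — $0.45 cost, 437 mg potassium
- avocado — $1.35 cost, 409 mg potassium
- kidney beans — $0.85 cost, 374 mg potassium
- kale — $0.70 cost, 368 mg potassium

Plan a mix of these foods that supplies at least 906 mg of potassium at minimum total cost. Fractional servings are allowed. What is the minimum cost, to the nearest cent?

$0.93

Cost per mg of potassium: sweet potato $0.0010, kale $0.0019, kidney beans $0.0023, avocado $0.0033.
With no serving limits, use only sweet potato: 906 mg / 437 mg = 2.073 servings × $0.45 = $0.93.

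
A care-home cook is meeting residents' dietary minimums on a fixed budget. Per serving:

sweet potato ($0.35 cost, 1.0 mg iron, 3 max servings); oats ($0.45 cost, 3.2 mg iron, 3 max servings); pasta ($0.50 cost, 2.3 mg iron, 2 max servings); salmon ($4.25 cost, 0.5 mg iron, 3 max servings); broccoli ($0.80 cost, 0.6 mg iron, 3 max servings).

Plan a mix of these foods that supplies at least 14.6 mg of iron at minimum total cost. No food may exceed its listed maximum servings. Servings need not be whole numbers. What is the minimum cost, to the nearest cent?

$2.49

Cost per mg of iron: oats $0.1406, pasta $0.2174, sweet potato $0.3500, broccoli $1.3333, salmon $8.5000.
Take 3 servings of oats: +9.6 mg iron for $1.35 (total $1.35, still need 5.0 mg).
Take 2 servings of pasta: +4.6 mg iron for $1.00 (total $2.35, still need 0.4 mg).
Take 0.4 servings of sweet potato: +0.4 mg iron for $0.14 (total $2.49, still need 0.0 mg).
Greedy by cheapest-per-mg is optimal for a single linear constraint, so the minimum cost is $2.49.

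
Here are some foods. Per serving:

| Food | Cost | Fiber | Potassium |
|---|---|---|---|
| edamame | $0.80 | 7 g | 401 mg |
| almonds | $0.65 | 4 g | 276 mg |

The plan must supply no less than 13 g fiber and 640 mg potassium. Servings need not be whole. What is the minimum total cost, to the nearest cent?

Minimising a linear cost over {fiber ≥ 13, potassium ≥ 640, servings ≥ 0} — the optimum is at a vertex, using one or two foods.
edamame only: max(13/7, 640/401) = 1.857 servings → $1.49.
almonds only: max(13/4, 640/276) = 3.25 servings → $2.11.
edamame + almonds with both targets exact would need a negative amount; discard.
So the least-cost plan costs $1.49.

$1.49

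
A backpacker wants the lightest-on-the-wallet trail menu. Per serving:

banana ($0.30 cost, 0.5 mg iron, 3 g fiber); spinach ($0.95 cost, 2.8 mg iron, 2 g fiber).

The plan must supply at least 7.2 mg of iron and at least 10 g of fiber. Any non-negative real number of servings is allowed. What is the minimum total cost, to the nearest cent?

Check every corner: each single food scaled to meet both minima, and each pair solved so both constraints bind.
banana only: max(7.2/0.5, 10/3) = 14.4 servings → $4.32.
spinach only: max(7.2/2.8, 10/2) = 5 servings → $4.75.
banana + spinach with both tight: 1.838 servings and 2.243 servings → $2.68.
So the least-cost plan costs $2.68.

$2.68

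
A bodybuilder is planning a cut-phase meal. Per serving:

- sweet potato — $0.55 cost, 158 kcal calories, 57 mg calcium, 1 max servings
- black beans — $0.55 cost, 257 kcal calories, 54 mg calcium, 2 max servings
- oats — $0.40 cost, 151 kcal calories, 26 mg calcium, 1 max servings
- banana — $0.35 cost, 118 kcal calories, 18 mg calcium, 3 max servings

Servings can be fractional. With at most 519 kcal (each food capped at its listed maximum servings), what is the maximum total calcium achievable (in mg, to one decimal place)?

Calcium per kcal: sweet potato 0.3608, black beans 0.2101, oats 0.1722, banana 0.1525.
Take 1 serving of sweet potato: uses 158 kcal, +57.0 mg calcium (running total 57.0 mg).
Take 1.405 servings of black beans: uses 361 kcal, +75.9 mg calcium (running total 132.9 mg).
Filling greedily by calcium-per-kcal is optimal for one linear limit, giving 132.9 mg.

132.9 mg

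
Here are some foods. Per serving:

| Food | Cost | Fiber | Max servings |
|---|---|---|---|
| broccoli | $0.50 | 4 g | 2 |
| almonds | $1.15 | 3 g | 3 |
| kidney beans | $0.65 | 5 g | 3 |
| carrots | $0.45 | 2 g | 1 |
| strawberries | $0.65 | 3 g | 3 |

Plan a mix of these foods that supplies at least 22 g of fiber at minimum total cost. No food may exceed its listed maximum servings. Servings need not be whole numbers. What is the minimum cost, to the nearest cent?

$2.82

Cost per g of fiber: broccoli $0.1250, kidney beans $0.1300, strawberries $0.2167, carrots $0.2250, almonds $0.3833.
Take 2 servings of broccoli: +8.0 g fiber for $1.00 (total $1.00, still need 14.0 g).
Take 2.8 servings of kidney beans: +14.0 g fiber for $1.82 (total $2.82, still need 0.0 g).
Filling from the cheapest source first is optimal under one linear minimum: $2.82.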